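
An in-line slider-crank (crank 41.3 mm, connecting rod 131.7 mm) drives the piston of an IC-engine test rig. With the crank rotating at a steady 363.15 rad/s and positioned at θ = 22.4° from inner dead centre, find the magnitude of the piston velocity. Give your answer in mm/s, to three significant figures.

ω = 363.1 rad/s
For an in-line slider-crank, x = r cosθ + √(L² − r² sin²θ), so v = −rω sinθ·[1 + r cosθ/√(L² − r² sin²θ)].
With r = 0.0413 m, L = 0.1317 m, θ = 22.4°: √(L² − r² sin²θ) = 0.13076 m.
v = −0.0413·363.1·0.38107·[1 + 0.0413·0.92455/0.13076] = -7.3843 m/s.
|v| = 7.3843 m/s = 7384.3 mm/s.

7380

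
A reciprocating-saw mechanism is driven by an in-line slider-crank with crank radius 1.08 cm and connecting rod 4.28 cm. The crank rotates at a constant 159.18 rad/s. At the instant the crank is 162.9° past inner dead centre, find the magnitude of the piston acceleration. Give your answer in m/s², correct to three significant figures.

204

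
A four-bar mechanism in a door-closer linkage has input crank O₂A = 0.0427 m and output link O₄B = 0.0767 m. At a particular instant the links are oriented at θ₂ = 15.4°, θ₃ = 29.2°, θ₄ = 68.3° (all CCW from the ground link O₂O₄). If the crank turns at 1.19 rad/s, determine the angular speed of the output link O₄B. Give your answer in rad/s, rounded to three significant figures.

0.251

ω₂ = 1.19 rad/s
Differentiating the loop-closure r₂e^{iθ₂}+r₃e^{iθ₃}=r₁+r₄e^{iθ₄} gives r₂ω₂e^{iθ₂}+r₃ω₃e^{iθ₃}=r₄ω₄e^{iθ₄}.
Eliminating the other unknown: ω₄ = r₂ω₂ sin(θ₂−θ₃) / [r₄ sin(θ₄−θ₃)].
Numerator sine = -0.23853; denominator sine = +0.63068.
Result = 0.0427·1.19·(-0.23853) / (0.0767·(+0.63068)) = -0.25057 rad/s; magnitude 0.25057 rad/s.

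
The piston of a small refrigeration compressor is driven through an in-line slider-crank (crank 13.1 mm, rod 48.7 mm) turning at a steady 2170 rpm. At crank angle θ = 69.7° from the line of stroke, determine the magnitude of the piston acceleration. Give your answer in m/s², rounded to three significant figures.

93.4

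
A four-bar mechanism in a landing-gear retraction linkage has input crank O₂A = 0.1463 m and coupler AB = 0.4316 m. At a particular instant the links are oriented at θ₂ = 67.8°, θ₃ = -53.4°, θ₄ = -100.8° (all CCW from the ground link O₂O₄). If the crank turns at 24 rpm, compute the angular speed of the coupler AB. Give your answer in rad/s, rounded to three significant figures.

0.229

ω₂ = 2.513 rad/s (from 24 rpm).
Differentiating the loop-closure r₂e^{iθ₂}+r₃e^{iθ₃}=r₁+r₄e^{iθ₄} gives r₂ω₂e^{iθ₂}+r₃ω₃e^{iθ₃}=r₄ω₄e^{iθ₄}.
Eliminating the other unknown: ω₃ = r₂ω₂ sin(θ₄−θ₂) / [r₃ sin(θ₃−θ₄)].
Numerator sine = -0.19766; denominator sine = +0.73610.
Result = 0.1463·2.513·(-0.19766) / (0.4316·(+0.73610)) = -0.22876 rad/s; magnitude 0.22876 rad/s.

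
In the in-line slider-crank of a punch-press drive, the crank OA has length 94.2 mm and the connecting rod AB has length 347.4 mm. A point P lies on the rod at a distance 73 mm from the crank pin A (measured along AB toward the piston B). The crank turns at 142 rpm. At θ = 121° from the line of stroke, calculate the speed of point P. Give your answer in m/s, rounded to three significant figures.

1.30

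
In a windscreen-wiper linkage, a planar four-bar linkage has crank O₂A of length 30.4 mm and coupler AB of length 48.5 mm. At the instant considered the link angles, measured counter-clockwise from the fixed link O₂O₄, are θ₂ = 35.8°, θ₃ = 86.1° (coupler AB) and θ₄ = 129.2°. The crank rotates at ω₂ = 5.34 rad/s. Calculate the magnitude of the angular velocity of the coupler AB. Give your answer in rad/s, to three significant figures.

4.89

ω₂ = 5.34 rad/s
Differentiating the loop-closure r₂e^{iθ₂}+r₃e^{iθ₃}=r₁+r₄e^{iθ₄} gives r₂ω₂e^{iθ₂}+r₃ω₃e^{iθ₃}=r₄ω₄e^{iθ₄}.
Eliminating the other unknown: ω₃ = r₂ω₂ sin(θ₄−θ₂) / [r₃ sin(θ₃−θ₄)].
Numerator sine = +0.99824; denominator sine = -0.68327.
Result = 0.0304·5.34·(+0.99824) / (0.0485·(-0.68327)) = -4.89 rad/s; magnitude 4.89 rad/s.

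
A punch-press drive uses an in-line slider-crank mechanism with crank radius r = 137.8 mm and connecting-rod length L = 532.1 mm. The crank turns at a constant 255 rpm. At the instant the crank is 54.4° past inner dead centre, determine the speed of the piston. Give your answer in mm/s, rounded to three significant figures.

3450

ω = 2π·255/60 = 26.7 rad/s
For an in-line slider-crank, x = r cosθ + √(L² − r² sin²θ), so v = −rω sinθ·[1 + r cosθ/√(L² − r² sin²θ)].
With r = 0.1378 m, L = 0.5321 m, θ = 54.4°: √(L² − r² sin²θ) = 0.52017 m.
v = −0.1378·26.7·0.81310·[1 + 0.1378·0.58212/0.52017] = -3.4534 m/s.
|v| = 3.4534 m/s = 3453.4 mm/s.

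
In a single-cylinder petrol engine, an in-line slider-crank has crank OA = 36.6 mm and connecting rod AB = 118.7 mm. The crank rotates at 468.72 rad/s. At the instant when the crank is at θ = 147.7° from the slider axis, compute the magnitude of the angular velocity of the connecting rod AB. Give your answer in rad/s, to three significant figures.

ω = 468.7 rad/s
The rod makes angle φ with the slider axis where L sinφ = r sinθ; differentiating, L cosφ·φ̇ = r ω cosθ.
L cosφ = √(L² − r² sin²θ) = 0.11708 m.
|ω_rod| = r ω |cosθ| / √(L² − r² sin²θ) = 0.0366·468.7·0.84526/0.11708 = 123.85 rad/s.

124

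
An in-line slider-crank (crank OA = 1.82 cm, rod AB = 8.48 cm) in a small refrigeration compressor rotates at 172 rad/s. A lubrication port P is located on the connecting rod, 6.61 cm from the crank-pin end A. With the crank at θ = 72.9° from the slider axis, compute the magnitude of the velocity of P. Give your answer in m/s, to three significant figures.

3.15

ω = 172 rad/s.  Crank-pin speed |V_A| = rω = 3.1304 m/s, perpendicular to OA.
Rod angle: sinφ = −(r/L) sinθ ⇒ φ = -11.837°; ω_rod = −rω cosθ/√(L²−r²sin²θ) = -11.09 rad/s.
V_P = V_A + ω_rod × AP, with AP = 0.0661 m along the rod.
Components: V_Px = −rω sinθ − a·ω_rod·sinφ = -3.1424 m/s;  V_Py = rω cosθ + a·ω_rod·cosφ = +0.20298 m/s.
|V_P| = √(V_Px² + V_Py²) = 3.1489 m/s.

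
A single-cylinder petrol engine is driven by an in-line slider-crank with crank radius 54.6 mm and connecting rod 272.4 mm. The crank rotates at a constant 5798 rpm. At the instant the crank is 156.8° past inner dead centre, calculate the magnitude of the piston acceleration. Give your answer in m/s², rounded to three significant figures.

ω = 2π·5798/60 = 607.2 rad/s
x(θ) = r cosθ + √(L² − r² sin²θ); with ω constant, a = ω²·d²x/dθ².
d²x/dθ² = −r cosθ − r²(cos2θ)/√u − r⁴ sin²2θ/(4u^{3/2}),  u = L² − r² sin²θ = 0.0737391 m².
Substituting r = 0.0546 m, L = 0.2724 m, θ = 156.8°: d²x/dθ² = +0.042556 m.
a = ω²·d²x/dθ² = (607.2)²·(+0.042556) = +15688 m/s²;  |a| = 15688 m/s².

15700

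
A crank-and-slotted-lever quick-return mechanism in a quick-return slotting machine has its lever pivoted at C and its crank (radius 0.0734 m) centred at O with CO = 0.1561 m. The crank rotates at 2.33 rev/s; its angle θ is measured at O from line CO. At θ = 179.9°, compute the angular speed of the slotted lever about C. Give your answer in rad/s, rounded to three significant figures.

ω = 14.64 rad/s (from 2.33 rev/s).
Crank pin A relative to C: A = (d + r cosθ, r sinθ); lever angle φ = atan2(r sinθ, d + r cosθ).
Differentiating tanφ: φ̇ = rω(d cosθ + r)/(d² + r² + 2dr cosθ).
d² + r² + 2dr cosθ = |CA|² = 0.00683932 m²;  d cosθ + r = -0.0827 m.
|ω_lever| = |0.0734·14.64·-0.0827| / 0.00683932 = 12.993 rad/s.

13.0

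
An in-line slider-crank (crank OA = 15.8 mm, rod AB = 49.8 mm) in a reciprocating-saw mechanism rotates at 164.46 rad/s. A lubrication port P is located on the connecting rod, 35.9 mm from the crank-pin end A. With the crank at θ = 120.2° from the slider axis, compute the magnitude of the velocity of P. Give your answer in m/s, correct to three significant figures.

2.01

ω = 164.5 rad/s.  Crank-pin speed |V_A| = rω = 2.5985 m/s, perpendicular to OA.
Rod angle: sinφ = −(r/L) sinθ ⇒ φ = -15.915°; ω_rod = −rω cosθ/√(L²−r²sin²θ) = +27.293 rad/s.
V_P = V_A + ω_rod × AP, with AP = 0.0359 m along the rod.
Components: V_Px = −rω sinθ − a·ω_rod·sinφ = -1.9771 m/s;  V_Py = rω cosθ + a·ω_rod·cosφ = -0.36483 m/s.
|V_P| = √(V_Px² + V_Py²) = 2.0105 m/s.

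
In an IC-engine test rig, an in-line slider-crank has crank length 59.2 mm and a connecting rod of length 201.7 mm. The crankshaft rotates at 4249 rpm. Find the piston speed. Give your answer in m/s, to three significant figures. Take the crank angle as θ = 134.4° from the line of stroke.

ω = 2π·4249/60 = 445 rad/s
For an in-line slider-crank, x = r cosθ + √(L² − r² sin²θ), so v = −rω sinθ·[1 + r cosθ/√(L² − r² sin²θ)].
With r = 0.0592 m, L = 0.2017 m, θ = 134.4°: √(L² − r² sin²θ) = 0.19722 m.
v = −0.0592·445·0.71447·[1 + 0.0592·-0.69966/0.19722] = -14.867 m/s.
|v| = 14.867 m/s.

14.9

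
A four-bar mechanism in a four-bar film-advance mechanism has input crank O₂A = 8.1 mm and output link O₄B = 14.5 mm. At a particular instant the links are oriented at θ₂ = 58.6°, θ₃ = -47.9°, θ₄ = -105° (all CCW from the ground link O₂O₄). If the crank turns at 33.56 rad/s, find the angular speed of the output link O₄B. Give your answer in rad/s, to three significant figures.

21.4

ω₂ = 33.56 rad/s
Differentiating the loop-closure r₂e^{iθ₂}+r₃e^{iθ₃}=r₁+r₄e^{iθ₄} gives r₂ω₂e^{iθ₂}+r₃ω₃e^{iθ₃}=r₄ω₄e^{iθ₄}.
Eliminating the other unknown: ω₄ = r₂ω₂ sin(θ₂−θ₃) / [r₄ sin(θ₄−θ₃)].
Numerator sine = +0.95882; denominator sine = -0.83962.
Result = 0.0081·33.56·(+0.95882) / (0.0145·(-0.83962)) = -21.409 rad/s; magnitude 21.409 rad/s.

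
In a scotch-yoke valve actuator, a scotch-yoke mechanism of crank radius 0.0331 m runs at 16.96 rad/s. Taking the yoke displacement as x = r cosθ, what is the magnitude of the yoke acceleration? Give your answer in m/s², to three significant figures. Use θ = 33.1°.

ω = 16.96 rad/s
x = r cosθ ⇒ ẍ = −rω² cosθ (ω constant).
|a| = rω²|cosθ| = 0.0331·(16.96)²·|cos 33.1°| = 7.9759 m/s².

7.98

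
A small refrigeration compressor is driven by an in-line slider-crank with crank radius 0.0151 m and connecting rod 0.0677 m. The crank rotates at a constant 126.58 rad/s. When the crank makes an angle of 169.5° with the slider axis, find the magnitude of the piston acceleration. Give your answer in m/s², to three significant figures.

187

ω = 126.6 rad/s
x(θ) = r cosθ + √(L² − r² sin²θ); with ω constant, a = ω²·d²x/dθ².
d²x/dθ² = −r cosθ − r²(cos2θ)/√u − r⁴ sin²2θ/(4u^{3/2}),  u = L² − r² sin²θ = 0.00457572 m².
Substituting r = 0.0151 m, L = 0.0677 m, θ = 169.5°: d²x/dθ² = +0.011695 m.
a = ω²·d²x/dθ² = (126.6)²·(+0.011695) = +187.38 m/s²;  |a| = 187.38 m/s².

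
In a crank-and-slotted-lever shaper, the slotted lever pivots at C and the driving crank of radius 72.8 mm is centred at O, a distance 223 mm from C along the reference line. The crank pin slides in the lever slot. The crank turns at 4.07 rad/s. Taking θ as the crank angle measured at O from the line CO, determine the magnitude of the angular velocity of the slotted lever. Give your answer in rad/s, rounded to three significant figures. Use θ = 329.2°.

ω = 4.07 rad/s
Crank pin A relative to C: A = (d + r cosθ, r sinθ); lever angle φ = atan2(r sinθ, d + r cosθ).
Differentiating tanφ: φ̇ = rω(d cosθ + r)/(d² + r² + 2dr cosθ).
d² + r² + 2dr cosθ = |CA|² = 0.0829182 m²;  d cosθ + r = +0.26435 m.
|ω_lever| = |0.0728·4.07·+0.26435| / 0.0829182 = 0.94461 rad/s.

0.945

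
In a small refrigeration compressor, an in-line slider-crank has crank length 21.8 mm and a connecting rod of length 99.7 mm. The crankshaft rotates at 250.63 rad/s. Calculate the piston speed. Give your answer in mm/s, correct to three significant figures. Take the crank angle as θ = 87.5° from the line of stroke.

5510

ω = 250.6 rad/s
For an in-line slider-crank, x = r cosθ + √(L² − r² sin²θ), so v = −rω sinθ·[1 + r cosθ/√(L² − r² sin²θ)].
With r = 0.0218 m, L = 0.0997 m, θ = 87.5°: √(L² − r² sin²θ) = 0.097292 m.
v = −0.0218·250.6·0.99905·[1 + 0.0218·0.04362/0.097292] = -5.5119 m/s.
|v| = 5.5119 m/s = 5511.9 mm/s.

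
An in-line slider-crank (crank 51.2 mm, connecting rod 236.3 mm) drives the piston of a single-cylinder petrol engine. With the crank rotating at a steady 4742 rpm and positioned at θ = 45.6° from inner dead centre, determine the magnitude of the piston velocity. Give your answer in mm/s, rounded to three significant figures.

21000

ω = 2π·4742/60 = 496.6 rad/s
For an in-line slider-crank, x = r cosθ + √(L² − r² sin²θ), so v = −rω sinθ·[1 + r cosθ/√(L² − r² sin²θ)].
With r = 0.0512 m, L = 0.2363 m, θ = 45.6°: √(L² − r² sin²θ) = 0.23345 m.
v = −0.0512·496.6·0.71447·[1 + 0.0512·0.69966/0.23345] = -20.953 m/s.
|v| = 20.953 m/s = 20953 mm/s.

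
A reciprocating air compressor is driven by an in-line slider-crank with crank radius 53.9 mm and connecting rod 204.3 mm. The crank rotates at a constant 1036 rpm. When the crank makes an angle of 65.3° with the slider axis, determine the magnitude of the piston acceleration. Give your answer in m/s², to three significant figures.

155

ω = 2π·1036/60 = 108.5 rad/s
x(θ) = r cosθ + √(L² − r² sin²θ); with ω constant, a = ω²·d²x/dθ².
d²x/dθ² = −r cosθ − r²(cos2θ)/√u − r⁴ sin²2θ/(4u^{3/2}),  u = L² − r² sin²θ = 0.0393406 m².
Substituting r = 0.0539 m, L = 0.2043 m, θ = 65.3°: d²x/dθ² = -0.013147 m.
a = ω²·d²x/dθ² = (108.5)²·(-0.013147) = -154.74 m/s²;  |a| = 154.74 m/s².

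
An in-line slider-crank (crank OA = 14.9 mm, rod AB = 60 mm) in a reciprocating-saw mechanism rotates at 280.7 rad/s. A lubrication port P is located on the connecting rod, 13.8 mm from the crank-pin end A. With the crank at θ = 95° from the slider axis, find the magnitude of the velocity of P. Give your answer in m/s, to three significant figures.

ω = 280.7 rad/s.  Crank-pin speed |V_A| = rω = 4.1824 m/s, perpendicular to OA.
Rod angle: sinφ = −(r/L) sinθ ⇒ φ = -14.323°; ω_rod = −rω cosθ/√(L²−r²sin²θ) = +6.2703 rad/s.
V_P = V_A + ω_rod × AP, with AP = 0.0138 m along the rod.
Components: V_Px = −rω sinθ − a·ω_rod·sinφ = -4.1451 m/s;  V_Py = rω cosθ + a·ω_rod·cosφ = -0.28068 m/s.
|V_P| = √(V_Px² + V_Py²) = 4.1546 m/s.

4.15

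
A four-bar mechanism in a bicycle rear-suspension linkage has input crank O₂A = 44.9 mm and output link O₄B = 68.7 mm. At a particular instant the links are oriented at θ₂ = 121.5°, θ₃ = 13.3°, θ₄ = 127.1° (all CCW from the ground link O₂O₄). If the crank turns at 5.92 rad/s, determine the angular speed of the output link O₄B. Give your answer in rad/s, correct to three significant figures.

4.02

ω₂ = 5.92 rad/s
Differentiating the loop-closure r₂e^{iθ₂}+r₃e^{iθ₃}=r₁+r₄e^{iθ₄} gives r₂ω₂e^{iθ₂}+r₃ω₃e^{iθ₃}=r₄ω₄e^{iθ₄}.
Eliminating the other unknown: ω₄ = r₂ω₂ sin(θ₂−θ₃) / [r₄ sin(θ₄−θ₃)].
Numerator sine = +0.94997; denominator sine = +0.91496.
Result = 0.0449·5.92·(+0.94997) / (0.0687·(+0.91496)) = +4.0172 rad/s; magnitude 4.0172 rad/s.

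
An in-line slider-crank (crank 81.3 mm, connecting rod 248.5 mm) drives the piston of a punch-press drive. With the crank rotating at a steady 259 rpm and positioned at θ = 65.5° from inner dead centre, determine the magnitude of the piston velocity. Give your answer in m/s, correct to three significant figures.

ω = 2π·259/60 = 27.12 rad/s
For an in-line slider-crank, x = r cosθ + √(L² − r² sin²θ), so v = −rω sinθ·[1 + r cosθ/√(L² − r² sin²θ)].
With r = 0.0813 m, L = 0.2485 m, θ = 65.5°: √(L² − r² sin²θ) = 0.23723 m.
v = −0.0813·27.12·0.90996·[1 + 0.0813·0.41469/0.23723] = -2.2917 m/s.
|v| = 2.2917 m/s.

2.29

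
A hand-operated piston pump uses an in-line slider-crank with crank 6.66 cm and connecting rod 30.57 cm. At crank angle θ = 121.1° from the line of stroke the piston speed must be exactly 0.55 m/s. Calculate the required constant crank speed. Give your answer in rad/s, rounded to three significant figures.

10.9

For an in-line slider-crank, |v_piston| = rω|sinθ|·[1 + r cosθ/√(L² − r² sin²θ)].
With r = 0.0666 m, L = 0.3057 m, θ = 121.1°: the bracketed kinematic factor |dx/dθ| = 0.050495 m.
ω = v/|dx/dθ| = 0.55/0.050495 = 10.892 rad/s.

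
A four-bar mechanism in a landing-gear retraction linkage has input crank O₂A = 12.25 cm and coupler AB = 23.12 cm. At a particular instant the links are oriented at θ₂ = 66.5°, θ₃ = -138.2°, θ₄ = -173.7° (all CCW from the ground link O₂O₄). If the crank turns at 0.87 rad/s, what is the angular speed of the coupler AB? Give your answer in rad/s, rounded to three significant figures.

0.689

ω₂ = 0.87 rad/s
Differentiating the loop-closure r₂e^{iθ₂}+r₃e^{iθ₃}=r₁+r₄e^{iθ₄} gives r₂ω₂e^{iθ₂}+r₃ω₃e^{iθ₃}=r₄ω₄e^{iθ₄}.
Eliminating the other unknown: ω₃ = r₂ω₂ sin(θ₄−θ₂) / [r₃ sin(θ₃−θ₄)].
Numerator sine = +0.86777; denominator sine = +0.58070.
Result = 0.1225·0.87·(+0.86777) / (0.2312·(+0.58070)) = +0.68884 rad/s; magnitude 0.68884 rad/s.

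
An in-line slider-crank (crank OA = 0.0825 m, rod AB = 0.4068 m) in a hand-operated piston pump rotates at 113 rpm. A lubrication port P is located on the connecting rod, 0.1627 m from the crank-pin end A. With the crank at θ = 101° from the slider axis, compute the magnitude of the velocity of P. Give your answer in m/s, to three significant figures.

ω = 11.83 rad/s.  Crank-pin speed |V_A| = rω = 0.97625 m/s, perpendicular to OA.
Rod angle: sinφ = −(r/L) sinθ ⇒ φ = -11.483°; ω_rod = −rω cosθ/√(L²−r²sin²θ) = +0.46726 rad/s.
V_P = V_A + ω_rod × AP, with AP = 0.1627 m along the rod.
Components: V_Px = −rω sinθ − a·ω_rod·sinφ = -0.94318 m/s;  V_Py = rω cosθ + a·ω_rod·cosφ = -0.11178 m/s.
|V_P| = √(V_Px² + V_Py²) = 0.94978 m/s.

0.950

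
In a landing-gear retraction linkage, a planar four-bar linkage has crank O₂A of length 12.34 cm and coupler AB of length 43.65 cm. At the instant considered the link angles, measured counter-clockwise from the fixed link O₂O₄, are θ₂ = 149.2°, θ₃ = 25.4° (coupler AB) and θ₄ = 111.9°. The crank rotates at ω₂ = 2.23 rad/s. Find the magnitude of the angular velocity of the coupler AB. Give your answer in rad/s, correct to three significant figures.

ω₂ = 2.23 rad/s
Differentiating the loop-closure r₂e^{iθ₂}+r₃e^{iθ₃}=r₁+r₄e^{iθ₄} gives r₂ω₂e^{iθ₂}+r₃ω₃e^{iθ₃}=r₄ω₄e^{iθ₄}.
Eliminating the other unknown: ω₃ = r₂ω₂ sin(θ₄−θ₂) / [r₃ sin(θ₃−θ₄)].
Numerator sine = -0.60599; denominator sine = -0.99813.
Result = 0.1234·2.23·(-0.60599) / (0.4365·(-0.99813)) = +0.38275 rad/s; magnitude 0.38275 rad/s.

0.383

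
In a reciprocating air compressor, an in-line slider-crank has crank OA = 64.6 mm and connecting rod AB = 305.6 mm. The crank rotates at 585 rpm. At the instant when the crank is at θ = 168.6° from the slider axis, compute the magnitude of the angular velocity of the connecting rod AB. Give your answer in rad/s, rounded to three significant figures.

12.7

ω = 61.26 rad/s (converted from 585 rpm).
The rod makes angle φ with the slider axis where L sinφ = r sinθ; differentiating, L cosφ·φ̇ = r ω cosθ.
L cosφ = √(L² − r² sin²θ) = 0.30533 m.
|ω_rod| = r ω |cosθ| / √(L² − r² sin²θ) = 0.0646·61.26·0.98027/0.30533 = 12.705 rad/s.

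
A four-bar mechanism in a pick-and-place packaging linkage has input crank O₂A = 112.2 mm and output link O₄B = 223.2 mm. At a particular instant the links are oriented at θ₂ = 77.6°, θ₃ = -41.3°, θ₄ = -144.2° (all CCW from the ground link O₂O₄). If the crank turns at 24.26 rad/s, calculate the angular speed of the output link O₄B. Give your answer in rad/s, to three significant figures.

11.0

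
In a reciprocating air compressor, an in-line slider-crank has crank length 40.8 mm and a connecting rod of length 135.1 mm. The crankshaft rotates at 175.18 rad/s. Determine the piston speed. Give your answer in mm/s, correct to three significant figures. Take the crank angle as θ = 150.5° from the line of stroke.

ω = 175.2 rad/s
For an in-line slider-crank, x = r cosθ + √(L² − r² sin²θ), so v = −rω sinθ·[1 + r cosθ/√(L² − r² sin²θ)].
With r = 0.0408 m, L = 0.1351 m, θ = 150.5°: √(L² − r² sin²θ) = 0.1336 m.
v = −0.0408·175.2·0.49242·[1 + 0.0408·-0.87036/0.1336] = -2.584 m/s.
|v| = 2.584 m/s = 2584 mm/s.

2580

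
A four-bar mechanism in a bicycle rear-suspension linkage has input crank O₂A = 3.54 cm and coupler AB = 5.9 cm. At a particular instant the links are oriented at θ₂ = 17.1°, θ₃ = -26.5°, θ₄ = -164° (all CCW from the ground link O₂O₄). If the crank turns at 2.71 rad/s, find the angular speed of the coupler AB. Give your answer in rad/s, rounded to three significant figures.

ω₂ = 2.71 rad/s
Differentiating the loop-closure r₂e^{iθ₂}+r₃e^{iθ₃}=r₁+r₄e^{iθ₄} gives r₂ω₂e^{iθ₂}+r₃ω₃e^{iθ₃}=r₄ω₄e^{iθ₄}.
Eliminating the other unknown: ω₃ = r₂ω₂ sin(θ₄−θ₂) / [r₃ sin(θ₃−θ₄)].
Numerator sine = +0.01920; denominator sine = +0.67559.
Result = 0.0354·2.71·(+0.01920) / (0.059·(+0.67559)) = +0.046204 rad/s; magnitude 0.046204 rad/s.

0.0462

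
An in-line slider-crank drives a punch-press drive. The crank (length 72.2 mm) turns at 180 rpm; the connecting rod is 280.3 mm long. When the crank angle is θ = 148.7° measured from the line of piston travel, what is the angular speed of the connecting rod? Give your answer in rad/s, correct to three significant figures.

ω = 18.85 rad/s (converted from 180 rpm).
The rod makes angle φ with the slider axis where L sinφ = r sinθ; differentiating, L cosφ·φ̇ = r ω cosθ.
L cosφ = √(L² − r² sin²θ) = 0.27778 m.
|ω_rod| = r ω |cosθ| / √(L² − r² sin²θ) = 0.0722·18.85·0.85446/0.27778 = 4.1863 rad/s.

4.19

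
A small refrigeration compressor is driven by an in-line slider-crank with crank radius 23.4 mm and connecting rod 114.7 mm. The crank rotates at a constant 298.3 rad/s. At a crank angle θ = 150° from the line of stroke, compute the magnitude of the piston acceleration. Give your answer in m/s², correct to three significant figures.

1590

ω = 298.3 rad/s
x(θ) = r cosθ + √(L² − r² sin²θ); with ω constant, a = ω²·d²x/dθ².
d²x/dθ² = −r cosθ − r²(cos2θ)/√u − r⁴ sin²2θ/(4u^{3/2}),  u = L² − r² sin²θ = 0.0130192 m².
Substituting r = 0.0234 m, L = 0.1147 m, θ = 150°: d²x/dθ² = +0.017828 m.
a = ω²·d²x/dθ² = (298.3)²·(+0.017828) = +1586.4 m/s²;  |a| = 1586.4 m/s².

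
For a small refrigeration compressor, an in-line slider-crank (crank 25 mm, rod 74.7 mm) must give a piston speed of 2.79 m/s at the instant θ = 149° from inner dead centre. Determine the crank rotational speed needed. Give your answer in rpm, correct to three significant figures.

2920

For an in-line slider-crank, |v_piston| = rω|sinθ|·[1 + r cosθ/√(L² − r² sin²θ)].
With r = 0.025 m, L = 0.0747 m, θ = 149°: the bracketed kinematic factor |dx/dθ| = 0.0091261 m.
ω = v/|dx/dθ| = 2.79/0.0091261 = 305.72 rad/s.
N = 60ω/(2π) = 2919.4 rpm.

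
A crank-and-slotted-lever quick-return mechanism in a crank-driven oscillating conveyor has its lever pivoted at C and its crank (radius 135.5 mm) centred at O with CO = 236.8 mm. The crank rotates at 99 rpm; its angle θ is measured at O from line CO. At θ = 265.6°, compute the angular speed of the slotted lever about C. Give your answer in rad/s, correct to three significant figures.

ω = 10.37 rad/s (from 99 rpm).
Crank pin A relative to C: A = (d + r cosθ, r sinθ); lever angle φ = atan2(r sinθ, d + r cosθ).
Differentiating tanφ: φ̇ = rω(d cosθ + r)/(d² + r² + 2dr cosθ).
d² + r² + 2dr cosθ = |CA|² = 0.0695112 m²;  d cosθ + r = +0.11733 m.
|ω_lever| = |0.1355·10.37·+0.11733| / 0.0695112 = 2.3712 rad/s.

2.37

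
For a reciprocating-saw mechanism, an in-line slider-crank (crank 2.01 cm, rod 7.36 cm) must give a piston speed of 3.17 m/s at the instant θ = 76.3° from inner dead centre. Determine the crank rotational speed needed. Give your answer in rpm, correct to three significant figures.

1450

For an in-line slider-crank, |v_piston| = rω|sinθ|·[1 + r cosθ/√(L² − r² sin²θ)].
With r = 0.0201 m, L = 0.0736 m, θ = 76.3°: the bracketed kinematic factor |dx/dθ| = 0.020838 m.
ω = v/|dx/dθ| = 3.17/0.020838 = 152.12 rad/s.
N = 60ω/(2π) = 1452.7 rpm.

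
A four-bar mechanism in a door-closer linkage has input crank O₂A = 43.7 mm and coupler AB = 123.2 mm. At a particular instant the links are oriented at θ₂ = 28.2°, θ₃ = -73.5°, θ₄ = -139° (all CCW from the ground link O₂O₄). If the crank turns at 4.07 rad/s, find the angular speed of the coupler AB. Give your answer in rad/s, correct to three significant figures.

0.351

ω₂ = 4.07 rad/s
Differentiating the loop-closure r₂e^{iθ₂}+r₃e^{iθ₃}=r₁+r₄e^{iθ₄} gives r₂ω₂e^{iθ₂}+r₃ω₃e^{iθ₃}=r₄ω₄e^{iθ₄}.
Eliminating the other unknown: ω₃ = r₂ω₂ sin(θ₄−θ₂) / [r₃ sin(θ₃−θ₄)].
Numerator sine = -0.22155; denominator sine = +0.90996.
Result = 0.0437·4.07·(-0.22155) / (0.1232·(+0.90996)) = -0.35149 rad/s; magnitude 0.35149 rad/s.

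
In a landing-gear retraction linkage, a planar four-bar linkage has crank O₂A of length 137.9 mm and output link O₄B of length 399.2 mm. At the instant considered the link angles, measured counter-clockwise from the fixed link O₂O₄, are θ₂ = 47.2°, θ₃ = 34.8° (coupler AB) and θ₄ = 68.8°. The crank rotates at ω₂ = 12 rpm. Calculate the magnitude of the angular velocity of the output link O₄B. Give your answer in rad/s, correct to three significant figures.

0.167

ω₂ = 1.257 rad/s (from 12 rpm).
Differentiating the loop-closure r₂e^{iθ₂}+r₃e^{iθ₃}=r₁+r₄e^{iθ₄} gives r₂ω₂e^{iθ₂}+r₃ω₃e^{iθ₃}=r₄ω₄e^{iθ₄}.
Eliminating the other unknown: ω₄ = r₂ω₂ sin(θ₂−θ₃) / [r₄ sin(θ₄−θ₃)].
Numerator sine = +0.21474; denominator sine = +0.55919.
Result = 0.1379·1.257·(+0.21474) / (0.3992·(+0.55919)) = +0.1667 rad/s; magnitude 0.1667 rad/s.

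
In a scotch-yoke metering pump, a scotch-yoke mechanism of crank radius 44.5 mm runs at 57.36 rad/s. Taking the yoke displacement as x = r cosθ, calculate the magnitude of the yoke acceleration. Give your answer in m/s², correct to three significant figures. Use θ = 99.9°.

ω = 57.36 rad/s
x = r cosθ ⇒ ẍ = −rω² cosθ (ω constant).
|a| = rω²|cosθ| = 0.0445·(57.36)²·|cos 99.9°| = 25.173 m/s².

25.2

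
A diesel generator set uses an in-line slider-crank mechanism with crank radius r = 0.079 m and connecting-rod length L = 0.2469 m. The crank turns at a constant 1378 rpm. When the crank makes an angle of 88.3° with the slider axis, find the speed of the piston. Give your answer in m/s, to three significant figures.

11.5

ω = 2π·1378/60 = 144.3 rad/s
For an in-line slider-crank, x = r cosθ + √(L² − r² sin²θ), so v = −rω sinθ·[1 + r cosθ/√(L² − r² sin²θ)].
With r = 0.079 m, L = 0.2469 m, θ = 88.3°: √(L² − r² sin²θ) = 0.23393 m.
v = −0.079·144.3·0.99956·[1 + 0.079·0.02967/0.23393] = -11.509 m/s.
|v| = 11.509 m/s.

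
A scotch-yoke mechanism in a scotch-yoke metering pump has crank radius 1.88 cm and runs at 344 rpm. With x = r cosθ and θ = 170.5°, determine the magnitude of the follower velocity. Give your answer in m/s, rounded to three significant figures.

ω = 36.02 rad/s (from 344 rpm).
x = r cosθ ⇒ ẋ = −rω sinθ.
|v| = rω|sinθ| = 0.0188·36.02·|sin 170.5°| = 0.11178 m/s.

0.112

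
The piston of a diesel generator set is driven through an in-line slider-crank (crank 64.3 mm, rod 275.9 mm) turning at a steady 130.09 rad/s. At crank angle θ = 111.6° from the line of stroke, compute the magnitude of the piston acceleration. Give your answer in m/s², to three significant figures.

ω = 130.1 rad/s
x(θ) = r cosθ + √(L² − r² sin²θ); with ω constant, a = ω²·d²x/dθ².
d²x/dθ² = −r cosθ − r²(cos2θ)/√u − r⁴ sin²2θ/(4u^{3/2}),  u = L² − r² sin²θ = 0.0725466 m².
Substituting r = 0.0643 m, L = 0.2759 m, θ = 111.6°: d²x/dθ² = +0.034758 m.
a = ω²·d²x/dθ² = (130.1)²·(+0.034758) = +588.22 m/s²;  |a| = 588.22 m/s².

588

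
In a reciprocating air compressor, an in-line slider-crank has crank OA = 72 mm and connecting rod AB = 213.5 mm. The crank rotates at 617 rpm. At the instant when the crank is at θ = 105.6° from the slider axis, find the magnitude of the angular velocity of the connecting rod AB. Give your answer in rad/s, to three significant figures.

ω = 64.61 rad/s (converted from 617 rpm).
The rod makes angle φ with the slider axis where L sinφ = r sinθ; differentiating, L cosφ·φ̇ = r ω cosθ.
L cosφ = √(L² − r² sin²θ) = 0.20192 m.
|ω_rod| = r ω |cosθ| / √(L² − r² sin²θ) = 0.072·64.61·0.26892/0.20192 = 6.1956 rad/s.

6.20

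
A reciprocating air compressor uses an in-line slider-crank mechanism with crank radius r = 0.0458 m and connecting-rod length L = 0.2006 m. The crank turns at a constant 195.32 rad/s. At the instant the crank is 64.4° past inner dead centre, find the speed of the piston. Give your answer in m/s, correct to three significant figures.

8.88

ω = 195.3 rad/s
For an in-line slider-crank, x = r cosθ + √(L² − r² sin²θ), so v = −rω sinθ·[1 + r cosθ/√(L² − r² sin²θ)].
With r = 0.0458 m, L = 0.2006 m, θ = 64.4°: √(L² − r² sin²θ) = 0.1963 m.
v = −0.0458·195.3·0.90183·[1 + 0.0458·0.43209/0.1963] = -8.8808 m/s.
|v| = 8.8808 m/s.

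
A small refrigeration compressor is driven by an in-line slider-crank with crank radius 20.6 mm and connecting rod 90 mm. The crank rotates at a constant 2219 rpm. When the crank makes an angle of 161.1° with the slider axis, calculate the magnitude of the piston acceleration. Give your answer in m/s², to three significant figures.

849

ω = 2π·2219/60 = 232.4 rad/s
x(θ) = r cosθ + √(L² − r² sin²θ); with ω constant, a = ω²·d²x/dθ².
d²x/dθ² = −r cosθ − r²(cos2θ)/√u − r⁴ sin²2θ/(4u^{3/2}),  u = L² − r² sin²θ = 0.00805548 m².
Substituting r = 0.0206 m, L = 0.09 m, θ = 161.1°: d²x/dθ² = +0.01573 m.
a = ω²·d²x/dθ² = (232.4)²·(+0.01573) = +849.38 m/s²;  |a| = 849.38 m/s².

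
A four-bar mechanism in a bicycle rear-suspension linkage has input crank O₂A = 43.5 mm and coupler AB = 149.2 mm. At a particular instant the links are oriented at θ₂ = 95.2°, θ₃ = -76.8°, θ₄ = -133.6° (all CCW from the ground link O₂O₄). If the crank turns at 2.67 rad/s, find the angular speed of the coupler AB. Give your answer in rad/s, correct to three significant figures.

0.700

ω₂ = 2.67 rad/s
Differentiating the loop-closure r₂e^{iθ₂}+r₃e^{iθ₃}=r₁+r₄e^{iθ₄} gives r₂ω₂e^{iθ₂}+r₃ω₃e^{iθ₃}=r₄ω₄e^{iθ₄}.
Eliminating the other unknown: ω₃ = r₂ω₂ sin(θ₄−θ₂) / [r₃ sin(θ₃−θ₄)].
Numerator sine = +0.75241; denominator sine = +0.83676.
Result = 0.0435·2.67·(+0.75241) / (0.1492·(+0.83676)) = +0.69998 rad/s; magnitude 0.69998 rad/s.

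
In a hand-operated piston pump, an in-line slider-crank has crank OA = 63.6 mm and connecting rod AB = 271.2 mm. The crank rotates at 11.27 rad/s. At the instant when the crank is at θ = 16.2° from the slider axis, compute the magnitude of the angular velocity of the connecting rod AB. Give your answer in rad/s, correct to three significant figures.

ω = 11.27 rad/s
The rod makes angle φ with the slider axis where L sinφ = r sinθ; differentiating, L cosφ·φ̇ = r ω cosθ.
L cosφ = √(L² − r² sin²θ) = 0.27062 m.
|ω_rod| = r ω |cosθ| / √(L² − r² sin²θ) = 0.0636·11.27·0.96029/0.27062 = 2.5435 rad/s.

2.54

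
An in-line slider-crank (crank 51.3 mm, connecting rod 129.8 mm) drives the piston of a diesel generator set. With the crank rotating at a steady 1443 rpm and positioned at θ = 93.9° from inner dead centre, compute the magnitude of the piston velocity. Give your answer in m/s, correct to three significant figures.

7.51

ω = 2π·1443/60 = 151.1 rad/s
For an in-line slider-crank, x = r cosθ + √(L² − r² sin²θ), so v = −rω sinθ·[1 + r cosθ/√(L² − r² sin²θ)].
With r = 0.0513 m, L = 0.1298 m, θ = 93.9°: √(L² − r² sin²θ) = 0.11928 m.
v = −0.0513·151.1·0.99768·[1 + 0.0513·-0.06802/0.11928] = -7.5078 m/s.
|v| = 7.5078 m/s.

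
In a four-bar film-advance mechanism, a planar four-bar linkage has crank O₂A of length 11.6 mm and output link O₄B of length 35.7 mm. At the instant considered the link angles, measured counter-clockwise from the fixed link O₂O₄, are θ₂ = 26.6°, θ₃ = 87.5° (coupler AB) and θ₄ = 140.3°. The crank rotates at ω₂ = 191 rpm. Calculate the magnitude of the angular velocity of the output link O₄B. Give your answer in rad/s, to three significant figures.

7.13

ω₂ = 20 rad/s (from 191 rpm).
Differentiating the loop-closure r₂e^{iθ₂}+r₃e^{iθ₃}=r₁+r₄e^{iθ₄} gives r₂ω₂e^{iθ₂}+r₃ω₃e^{iθ₃}=r₄ω₄e^{iθ₄}.
Eliminating the other unknown: ω₄ = r₂ω₂ sin(θ₂−θ₃) / [r₄ sin(θ₄−θ₃)].
Numerator sine = -0.87377; denominator sine = +0.79653.
Result = 0.0116·20·(-0.87377) / (0.0357·(+0.79653)) = -7.1293 rad/s; magnitude 7.1293 rad/s.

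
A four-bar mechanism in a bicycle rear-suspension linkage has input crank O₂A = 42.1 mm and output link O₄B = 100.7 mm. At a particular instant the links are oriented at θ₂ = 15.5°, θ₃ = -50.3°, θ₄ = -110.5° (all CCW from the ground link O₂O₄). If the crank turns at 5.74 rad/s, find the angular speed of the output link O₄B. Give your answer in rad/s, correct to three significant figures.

2.52

ω₂ = 5.74 rad/s
Differentiating the loop-closure r₂e^{iθ₂}+r₃e^{iθ₃}=r₁+r₄e^{iθ₄} gives r₂ω₂e^{iθ₂}+r₃ω₃e^{iθ₃}=r₄ω₄e^{iθ₄}.
Eliminating the other unknown: ω₄ = r₂ω₂ sin(θ₂−θ₃) / [r₄ sin(θ₄−θ₃)].
Numerator sine = +0.91212; denominator sine = -0.86777.
Result = 0.0421·5.74·(+0.91212) / (0.1007·(-0.86777)) = -2.5224 rad/s; magnitude 2.5224 rad/s.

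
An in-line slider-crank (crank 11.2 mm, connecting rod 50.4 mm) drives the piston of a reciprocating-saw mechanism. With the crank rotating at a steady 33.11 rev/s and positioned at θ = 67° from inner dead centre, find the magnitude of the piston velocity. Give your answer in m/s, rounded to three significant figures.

2.34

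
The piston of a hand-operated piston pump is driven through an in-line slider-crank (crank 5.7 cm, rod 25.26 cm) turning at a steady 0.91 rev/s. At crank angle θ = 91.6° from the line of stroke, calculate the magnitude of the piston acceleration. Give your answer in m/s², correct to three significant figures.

0.483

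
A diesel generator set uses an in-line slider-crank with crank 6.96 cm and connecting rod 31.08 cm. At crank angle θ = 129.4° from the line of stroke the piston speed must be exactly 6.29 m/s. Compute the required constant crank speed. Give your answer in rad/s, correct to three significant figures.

For an in-line slider-crank, |v_piston| = rω|sinθ|·[1 + r cosθ/√(L² − r² sin²θ)].
With r = 0.0696 m, L = 0.3108 m, θ = 129.4°: the bracketed kinematic factor |dx/dθ| = 0.046021 m.
ω = v/|dx/dθ| = 6.29/0.046021 = 136.68 rad/s.

137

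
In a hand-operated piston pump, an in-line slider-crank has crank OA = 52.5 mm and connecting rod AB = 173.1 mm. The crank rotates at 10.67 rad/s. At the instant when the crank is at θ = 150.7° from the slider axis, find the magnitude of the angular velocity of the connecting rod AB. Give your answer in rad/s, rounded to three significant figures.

ω = 10.67 rad/s
The rod makes angle φ with the slider axis where L sinφ = r sinθ; differentiating, L cosφ·φ̇ = r ω cosθ.
L cosφ = √(L² − r² sin²θ) = 0.17118 m.
|ω_rod| = r ω |cosθ| / √(L² − r² sin²θ) = 0.0525·10.67·0.87207/0.17118 = 2.8537 rad/s.

2.85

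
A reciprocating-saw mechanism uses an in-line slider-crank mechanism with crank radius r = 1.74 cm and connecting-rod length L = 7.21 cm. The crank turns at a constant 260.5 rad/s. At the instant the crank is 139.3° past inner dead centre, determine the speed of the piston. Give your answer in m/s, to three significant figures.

ω = 260.5 rad/s
For an in-line slider-crank, x = r cosθ + √(L² − r² sin²θ), so v = −rω sinθ·[1 + r cosθ/√(L² − r² sin²θ)].
With r = 0.0174 m, L = 0.0721 m, θ = 139.3°: √(L² − r² sin²θ) = 0.071202 m.
v = −0.0174·260.5·0.65210·[1 + 0.0174·-0.75813/0.071202] = -2.4082 m/s.
|v| = 2.4082 m/s.

2.41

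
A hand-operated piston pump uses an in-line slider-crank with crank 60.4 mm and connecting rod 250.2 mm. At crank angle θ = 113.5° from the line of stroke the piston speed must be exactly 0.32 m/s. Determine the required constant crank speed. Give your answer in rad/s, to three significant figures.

For an in-line slider-crank, |v_piston| = rω|sinθ|·[1 + r cosθ/√(L² − r² sin²θ)].
With r = 0.0604 m, L = 0.2502 m, θ = 113.5°: the bracketed kinematic factor |dx/dθ| = 0.049923 m.
ω = v/|dx/dθ| = 0.32/0.049923 = 6.4099 rad/s.

6.41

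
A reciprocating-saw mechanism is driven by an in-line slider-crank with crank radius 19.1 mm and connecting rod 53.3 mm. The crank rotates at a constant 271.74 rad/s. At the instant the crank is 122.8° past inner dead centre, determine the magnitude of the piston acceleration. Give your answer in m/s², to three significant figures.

967

ω = 271.7 rad/s
x(θ) = r cosθ + √(L² − r² sin²θ); with ω constant, a = ω²·d²x/dθ².
d²x/dθ² = −r cosθ − r²(cos2θ)/√u − r⁴ sin²2θ/(4u^{3/2}),  u = L² − r² sin²θ = 0.00258313 m².
Substituting r = 0.0191 m, L = 0.0533 m, θ = 122.8°: d²x/dθ² = +0.013102 m.
a = ω²·d²x/dθ² = (271.7)²·(+0.013102) = +967.46 m/s²;  |a| = 967.46 m/s².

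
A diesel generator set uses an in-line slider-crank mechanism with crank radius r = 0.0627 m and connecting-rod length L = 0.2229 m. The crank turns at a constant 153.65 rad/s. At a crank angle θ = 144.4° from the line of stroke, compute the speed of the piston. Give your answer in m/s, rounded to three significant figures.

ω = 153.7 rad/s
For an in-line slider-crank, x = r cosθ + √(L² − r² sin²θ), so v = −rω sinθ·[1 + r cosθ/√(L² − r² sin²θ)].
With r = 0.0627 m, L = 0.2229 m, θ = 144.4°: √(L² − r² sin²θ) = 0.21989 m.
v = −0.0627·153.7·0.58212·[1 + 0.0627·-0.81310/0.21989] = -4.3079 m/s.
|v| = 4.3079 m/s.

4.31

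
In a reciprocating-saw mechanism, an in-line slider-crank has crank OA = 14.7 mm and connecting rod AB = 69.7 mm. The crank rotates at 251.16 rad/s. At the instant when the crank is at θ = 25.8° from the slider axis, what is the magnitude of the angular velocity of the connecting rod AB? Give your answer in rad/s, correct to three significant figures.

47.9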